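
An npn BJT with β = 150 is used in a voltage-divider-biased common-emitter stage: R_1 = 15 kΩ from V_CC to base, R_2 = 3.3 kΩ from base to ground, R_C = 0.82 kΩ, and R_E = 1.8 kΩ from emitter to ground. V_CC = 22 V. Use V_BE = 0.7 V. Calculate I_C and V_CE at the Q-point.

I_C ≈ 1.8 mA, V_CE ≈ 17 V

Thevenize the base divider: V_Th = V_CC·R_2/(R_1+R_2) = 22×3.3/18.3 = 3.97 V, R_Th = R_1‖R_2 = 2.7 kΩ.
Base-emitter loop: V_Th = I_B·R_Th + V_BE + (β+1)I_B·R_E, so I_B = (3.97 − 0.7) / (2.7 + 151×1.8) = 0.0119 mA.
I_C = β·I_B = 150×0.0119 = 1.79 mA, and I_E = (β+1)I_B = 1.8 mA.
V_CE = V_CC − I_C·R_C − I_E·R_E = 22 − 1.79×0.82 − 1.8×1.8 = 17.3 V.
V_CE = 17.3 V > 0.2 V confirms active-region operation.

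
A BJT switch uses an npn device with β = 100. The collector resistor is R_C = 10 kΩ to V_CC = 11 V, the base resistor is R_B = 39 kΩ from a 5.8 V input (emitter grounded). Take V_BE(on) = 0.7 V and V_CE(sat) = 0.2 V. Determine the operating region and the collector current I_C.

saturation; I_C ≈ 1.1 mA

Assume active: I_B = (5.8 − 0.7)/39 = 0.131 mA, giving I_C = β·I_B = 13.1 mA.
But then V_CE = 11 − 13.1×10 = -120 V < V_CE(sat) = 0.2 V — impossible in the active region.
So the transistor is saturated. With V_CE = 0.2 V, I_C = (V_CC − 0.2)/R_C = 10.8/10 = 1.08 mA.
Check: β·I_B = 13.1 mA > I_C = 1.08 mA, confirming saturation.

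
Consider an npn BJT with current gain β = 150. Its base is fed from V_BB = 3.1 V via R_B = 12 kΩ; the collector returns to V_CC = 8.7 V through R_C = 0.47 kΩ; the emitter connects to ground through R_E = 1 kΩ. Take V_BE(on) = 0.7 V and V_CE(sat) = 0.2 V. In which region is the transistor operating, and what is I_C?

active; I_C ≈ 2.2 mA

Assume active. Base-emitter loop: I_B = (V_BB − V_BE)/(R_B + (β+1)R_E) = (3.1 − 0.7)/(12 + 151×1) = 0.0147 mA.
I_C = β·I_B = 150×0.0147 = 2.21 mA.
V_CE = V_CC − I_C·R_C − I_E·R_E = 8.7 − 2.21×0.47 − 2.22×1 = 5.44 V > V_CE(sat), so the active-region assumption holds.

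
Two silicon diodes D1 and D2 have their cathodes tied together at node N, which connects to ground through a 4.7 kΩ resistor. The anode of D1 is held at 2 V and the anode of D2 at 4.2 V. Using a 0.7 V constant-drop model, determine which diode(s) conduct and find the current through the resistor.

Assume both conduct. Then node N would need to be at both 2−0.7 = 1.3 V and 4.2−0.7 = 3.5 V, which is impossible.
Assume only D2 conducts: V_N = 4.2 − 0.7 = 3.5 V, so I_R = 3.5/4.7 = 0.745 mA.
Check D1: its anode-to-cathode voltage is 2 − 3.5 = -1.5 V < 0.7 V, so it is off. The assumption is consistent.

Only D2 conducts; I_R ≈ 0.74 mA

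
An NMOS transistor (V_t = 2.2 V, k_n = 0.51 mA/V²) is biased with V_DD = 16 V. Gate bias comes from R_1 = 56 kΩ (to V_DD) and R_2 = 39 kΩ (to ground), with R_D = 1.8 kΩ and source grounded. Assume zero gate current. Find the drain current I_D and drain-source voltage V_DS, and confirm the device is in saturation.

V_G = V_DD·R_2/(R_1+R_2) = 16×39/95 = 6.57 V. With the source grounded, V_GS = V_G = 6.57 V.
Assume saturation: I_D = (k_n/2)(V_GS − V_t)² = (0.51/2)×(6.57 − 2.2)² = 0.255×4.37² = 4.87 mA.
V_DS = V_DD − I_D·R_D = 16 − 4.87×1.8 = 7.24 V.
Saturation requires V_DS ≥ V_GS − V_t = 4.37 V; 7.24 ≥ 4.37 ✓.

I_D ≈ 4.9 mA, V_DS ≈ 7.2 V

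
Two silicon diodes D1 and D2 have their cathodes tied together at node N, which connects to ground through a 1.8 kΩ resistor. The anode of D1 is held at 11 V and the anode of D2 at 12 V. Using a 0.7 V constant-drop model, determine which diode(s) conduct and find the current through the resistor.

Only D2 conducts; I_R ≈ 6.3 mA

Assume both conduct. Then node N would need to be at both 11−0.7 = 10.3 V and 12−0.7 = 11.3 V, which is impossible.
Assume only D2 conducts: V_N = 12 − 0.7 = 11.3 V, so I_R = 11.3/1.8 = 6.28 mA.
Check D1: its anode-to-cathode voltage is 11 − 11.3 = -0.3 V < 0.7 V, so it is off. The assumption is consistent.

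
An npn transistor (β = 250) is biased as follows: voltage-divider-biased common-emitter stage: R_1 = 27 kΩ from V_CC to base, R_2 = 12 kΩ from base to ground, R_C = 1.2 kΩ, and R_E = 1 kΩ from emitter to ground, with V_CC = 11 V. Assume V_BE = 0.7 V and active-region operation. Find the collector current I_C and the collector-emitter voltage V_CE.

Thevenize the base divider: V_Th = V_CC·R_2/(R_1+R_2) = 11×12/39 = 3.38 V, R_Th = R_1‖R_2 = 8.31 kΩ.
Base-emitter loop: V_Th = I_B·R_Th + V_BE + (β+1)I_B·R_E, so I_B = (3.38 − 0.7) / (8.31 + 251×1) = 0.0104 mA.
I_C = β·I_B = 250×0.0104 = 2.59 mA, and I_E = (β+1)I_B = 2.6 mA.
V_CE = V_CC − I_C·R_C − I_E·R_E = 11 − 2.59×1.2 − 2.6×1 = 5.3 V.
V_CE = 5.3 V > 0.2 V confirms active-region operation.

I_C ≈ 2.6 mA, V_CE ≈ 5.3 V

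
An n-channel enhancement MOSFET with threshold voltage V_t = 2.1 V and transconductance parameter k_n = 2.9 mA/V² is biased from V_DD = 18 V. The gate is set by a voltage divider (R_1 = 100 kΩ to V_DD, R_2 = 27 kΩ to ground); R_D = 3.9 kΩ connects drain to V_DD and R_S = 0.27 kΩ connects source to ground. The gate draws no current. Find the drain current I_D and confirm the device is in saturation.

V_G = V_DD·R_2/(R_1+R_2) = 18×27/127 = 3.83 V.
Assume saturation: I_D = (k_n/2)(V_GS − V_t)² with V_GS = V_G − I_D·R_S = 3.83 − 0.27·I_D.
Substituting gives 0.106·I_D² − 2.35·I_D + 4.32 = 0, with roots I_D = 2.02 or 20.2 mA.
The root I_D = 20.2 mA gives V_GS = -1.64 V ≤ V_t, so take I_D = 2.02 mA.
Then V_GS = 3.28 V and V_DS = V_DD − I_D(R_D+R_S) = 18 − 2.02×4.17 = 9.57 V.
Saturation requires V_DS ≥ V_GS − V_t = 1.18 V; 9.57 ≥ 1.18 ✓.

I_D ≈ 2 mA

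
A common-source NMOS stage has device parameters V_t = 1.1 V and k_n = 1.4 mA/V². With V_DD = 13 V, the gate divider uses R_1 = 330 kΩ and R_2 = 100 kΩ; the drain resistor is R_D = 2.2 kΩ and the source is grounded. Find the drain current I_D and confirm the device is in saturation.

I_D ≈ 2.6 mA

V_G = V_DD·R_2/(R_1+R_2) = 13×100/430 = 3.02 V. With the source grounded, V_GS = V_G = 3.02 V.
Assume saturation: I_D = (k_n/2)(V_GS − V_t)² = (1.4/2)×(3.02 − 1.1)² = 0.7×1.92² = 2.59 mA.
V_DS = V_DD − I_D·R_D = 13 − 2.59×2.2 = 7.3 V.
Saturation requires V_DS ≥ V_GS − V_t = 1.92 V; 7.3 ≥ 1.92 ✓.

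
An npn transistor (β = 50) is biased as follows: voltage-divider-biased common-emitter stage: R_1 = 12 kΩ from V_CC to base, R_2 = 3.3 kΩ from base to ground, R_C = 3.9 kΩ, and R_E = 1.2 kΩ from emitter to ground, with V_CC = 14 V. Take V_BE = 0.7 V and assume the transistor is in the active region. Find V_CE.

Thevenize the base divider: V_Th = V_CC·R_2/(R_1+R_2) = 14×3.3/15.3 = 3.02 V, R_Th = R_1‖R_2 = 2.59 kΩ.
Base-emitter loop: V_Th = I_B·R_Th + V_BE + (β+1)I_B·R_E, so I_B = (3.02 − 0.7) / (2.59 + 51×1.2) = 0.0364 mA.
I_C = β·I_B = 50×0.0364 = 1.82 mA, and I_E = (β+1)I_B = 1.85 mA.
V_CE = V_CC − I_C·R_C − I_E·R_E = 14 − 1.82×3.9 − 1.85×1.2 = 4.68 V.
V_CE = 4.68 V > 0.2 V confirms active-region operation.

V_CE ≈ 4.7 V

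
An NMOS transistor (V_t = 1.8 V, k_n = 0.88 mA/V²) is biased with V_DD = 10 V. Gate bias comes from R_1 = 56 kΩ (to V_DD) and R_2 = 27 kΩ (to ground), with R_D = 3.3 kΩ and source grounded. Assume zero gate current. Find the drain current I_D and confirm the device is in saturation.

I_D ≈ 0.93 mA

V_G = V_DD·R_2/(R_1+R_2) = 10×27/83 = 3.25 V. With the source grounded, V_GS = V_G = 3.25 V.
Assume saturation: I_D = (k_n/2)(V_GS − V_t)² = (0.88/2)×(3.25 − 1.8)² = 0.44×1.45² = 0.929 mA.
V_DS = V_DD − I_D·R_D = 10 − 0.929×3.3 = 6.93 V.
Saturation requires V_DS ≥ V_GS − V_t = 1.45 V; 6.93 ≥ 1.45 ✓.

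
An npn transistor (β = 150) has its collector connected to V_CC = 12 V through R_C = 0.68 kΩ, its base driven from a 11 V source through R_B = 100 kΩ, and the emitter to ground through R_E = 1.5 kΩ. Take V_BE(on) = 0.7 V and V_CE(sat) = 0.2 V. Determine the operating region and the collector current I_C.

active; I_C ≈ 4.7 mA

Assume active. Base-emitter loop: I_B = (V_BB − V_BE)/(R_B + (β+1)R_E) = (11 − 0.7)/(100 + 151×1.5) = 0.0315 mA.
I_C = β·I_B = 150×0.0315 = 4.73 mA.
V_CE = V_CC − I_C·R_C − I_E·R_E = 12 − 4.73×0.68 − 4.76×1.5 = 1.64 V > V_CE(sat), so the active-region assumption holds.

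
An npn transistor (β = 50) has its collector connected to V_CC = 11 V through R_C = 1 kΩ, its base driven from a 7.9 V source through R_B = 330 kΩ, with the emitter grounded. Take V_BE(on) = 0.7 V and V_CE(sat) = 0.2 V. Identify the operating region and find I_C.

Assume active. Base-emitter loop: I_B = (V_BB − V_BE)/R_B = (7.9 − 0.7)/330 = 0.0218 mA.
I_C = β·I_B = 50×0.0218 = 1.09 mA.
V_CE = V_CC − I_C·R_C = 11 − 1.09×1 = 9.91 V > V_CE(sat), so the active-region assumption holds.

active; I_C ≈ 1.1 mA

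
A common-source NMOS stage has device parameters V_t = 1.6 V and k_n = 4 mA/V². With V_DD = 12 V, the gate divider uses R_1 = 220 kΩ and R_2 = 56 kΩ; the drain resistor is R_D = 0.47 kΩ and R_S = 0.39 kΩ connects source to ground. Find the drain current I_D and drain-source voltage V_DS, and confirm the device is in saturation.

V_G = V_DD·R_2/(R_1+R_2) = 12×56/276 = 2.43 V.
Assume saturation: I_D = (k_n/2)(V_GS − V_t)² with V_GS = V_G − I_D·R_S = 2.43 − 0.39·I_D.
Substituting gives 0.304·I_D² − 2.3·I_D + 1.39 = 0, with roots I_D = 0.664 or 6.9 mA.
The root I_D = 6.9 mA gives V_GS = -0.258 V ≤ V_t, so take I_D = 0.664 mA.
Then V_GS = 2.18 V and V_DS = V_DD − I_D(R_D+R_S) = 12 − 0.664×0.86 = 11.4 V.
Saturation requires V_DS ≥ V_GS − V_t = 0.576 V; 11.4 ≥ 0.576 ✓.

I_D ≈ 0.66 mA, V_DS ≈ 11 V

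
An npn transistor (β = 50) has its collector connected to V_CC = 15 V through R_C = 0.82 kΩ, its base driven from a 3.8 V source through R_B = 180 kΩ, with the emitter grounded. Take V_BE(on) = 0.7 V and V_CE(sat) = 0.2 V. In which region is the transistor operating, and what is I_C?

Assume active. Base-emitter loop: I_B = (V_BB − V_BE)/R_B = (3.8 − 0.7)/180 = 0.0172 mA.
I_C = β·I_B = 50×0.0172 = 0.861 mA.
V_CE = V_CC − I_C·R_C = 15 − 0.861×0.82 = 14.3 V > V_CE(sat), so the active-region assumption holds.

active; I_C ≈ 0.86 mA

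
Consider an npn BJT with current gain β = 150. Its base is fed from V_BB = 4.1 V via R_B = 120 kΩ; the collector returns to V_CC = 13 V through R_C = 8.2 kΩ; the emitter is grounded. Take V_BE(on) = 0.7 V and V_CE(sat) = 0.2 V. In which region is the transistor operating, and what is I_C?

Assume active: I_B = (4.1 − 0.7)/120 = 0.0283 mA, giving I_C = β·I_B = 4.25 mA.
But then V_CE = 13 − 4.25×8.2 = -21.8 V < V_CE(sat) = 0.2 V — impossible in the active region.
So the transistor is saturated. With V_CE = 0.2 V, I_C = (V_CC − 0.2)/R_C = 12.8/8.2 = 1.56 mA.
Check: β·I_B = 4.25 mA > I_C = 1.56 mA, confirming saturation.

saturation; I_C ≈ 1.6 mA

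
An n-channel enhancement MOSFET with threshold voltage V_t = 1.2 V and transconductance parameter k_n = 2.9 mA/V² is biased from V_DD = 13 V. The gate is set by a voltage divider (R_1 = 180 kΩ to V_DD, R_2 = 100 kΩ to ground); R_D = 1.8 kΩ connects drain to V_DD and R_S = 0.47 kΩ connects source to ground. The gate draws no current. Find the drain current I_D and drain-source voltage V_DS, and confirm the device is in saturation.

I_D ≈ 3.9 mA, V_DS ≈ 4.2 V

V_G = V_DD·R_2/(R_1+R_2) = 13×100/280 = 4.64 V.
Assume saturation: I_D = (k_n/2)(V_GS − V_t)² with V_GS = V_G − I_D·R_S = 4.64 − 0.47·I_D.
Substituting gives 0.32·I_D² − 5.69·I_D + 17.2 = 0, with roots I_D = 3.86 or 13.9 mA.
The root I_D = 13.9 mA gives V_GS = -1.9 V ≤ V_t, so take I_D = 3.86 mA.
Then V_GS = 2.83 V and V_DS = V_DD − I_D(R_D+R_S) = 13 − 3.86×2.27 = 4.25 V.
Saturation requires V_DS ≥ V_GS − V_t = 1.63 V; 4.25 ≥ 1.63 ✓.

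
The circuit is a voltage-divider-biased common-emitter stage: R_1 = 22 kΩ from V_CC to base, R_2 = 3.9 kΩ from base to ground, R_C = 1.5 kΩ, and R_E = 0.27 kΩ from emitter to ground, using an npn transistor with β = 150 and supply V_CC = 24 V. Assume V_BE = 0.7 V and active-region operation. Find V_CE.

Thevenize the base divider: V_Th = V_CC·R_2/(R_1+R_2) = 24×3.9/25.9 = 3.61 V, R_Th = R_1‖R_2 = 3.31 kΩ.
Base-emitter loop: V_Th = I_B·R_Th + V_BE + (β+1)I_B·R_E, so I_B = (3.61 − 0.7) / (3.31 + 151×0.27) = 0.0661 mA.
I_C = β·I_B = 150×0.0661 = 9.92 mA, and I_E = (β+1)I_B = 9.98 mA.
V_CE = V_CC − I_C·R_C − I_E·R_E = 24 − 9.92×1.5 − 9.98×0.27 = 6.43 V.
V_CE = 6.43 V > 0.2 V confirms active-region operation.

V_CE ≈ 6.4 V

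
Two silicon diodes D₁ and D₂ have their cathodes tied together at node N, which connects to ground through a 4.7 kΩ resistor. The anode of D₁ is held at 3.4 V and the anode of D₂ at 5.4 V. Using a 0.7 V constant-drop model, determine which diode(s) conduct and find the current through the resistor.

Only D₂ conducts; I_R ≈ 1 mA

Assume both conduct. Then node N would need to be at both 3.4−0.7 = 2.7 V and 5.4−0.7 = 4.7 V, which is impossible.
Assume only D₂ conducts: V_N = 5.4 − 0.7 = 4.7 V, so I_R = 4.7/4.7 = 1 mA.
Check D₁: its anode-to-cathode voltage is 3.4 − 4.7 = -1.3 V < 0.7 V, so it is off. The assumption is consistent.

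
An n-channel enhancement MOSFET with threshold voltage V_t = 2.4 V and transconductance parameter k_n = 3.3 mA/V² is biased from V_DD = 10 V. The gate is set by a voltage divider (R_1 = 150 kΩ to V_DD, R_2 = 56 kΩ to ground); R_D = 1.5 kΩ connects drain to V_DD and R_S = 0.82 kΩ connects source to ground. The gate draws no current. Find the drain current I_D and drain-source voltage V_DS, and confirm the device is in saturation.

V_G = V_DD·R_2/(R_1+R_2) = 10×56/206 = 2.72 V.
Assume saturation: I_D = (k_n/2)(V_GS − V_t)² with V_GS = V_G − I_D·R_S = 2.72 − 0.82·I_D.
Substituting gives 1.11·I_D² − 1.86·I_D + 0.167 = 0, with roots I_D = 0.0953 or 1.58 mA.
The root I_D = 1.58 mA gives V_GS = 1.42 V ≤ V_t, so take I_D = 0.0953 mA.
Then V_GS = 2.64 V and V_DS = V_DD − I_D(R_D+R_S) = 10 − 0.0953×2.32 = 9.78 V.
Saturation requires V_DS ≥ V_GS − V_t = 0.24 V; 9.78 ≥ 0.24 ✓.

I_D ≈ 0.095 mA, V_DS ≈ 9.8 V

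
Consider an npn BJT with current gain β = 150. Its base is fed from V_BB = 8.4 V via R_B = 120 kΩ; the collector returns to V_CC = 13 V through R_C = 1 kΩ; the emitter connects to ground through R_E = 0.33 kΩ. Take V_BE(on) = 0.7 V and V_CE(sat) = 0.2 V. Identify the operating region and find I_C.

active; I_C ≈ 6.8 mA

Assume active. Base-emitter loop: I_B = (V_BB − V_BE)/(R_B + (β+1)R_E) = (8.4 − 0.7)/(120 + 151×0.33) = 0.0453 mA.
I_C = β·I_B = 150×0.0453 = 6.8 mA.
V_CE = V_CC − I_C·R_C − I_E·R_E = 13 − 6.8×1 − 6.85×0.33 = 3.94 V > V_CE(sat), so the active-region assumption holds.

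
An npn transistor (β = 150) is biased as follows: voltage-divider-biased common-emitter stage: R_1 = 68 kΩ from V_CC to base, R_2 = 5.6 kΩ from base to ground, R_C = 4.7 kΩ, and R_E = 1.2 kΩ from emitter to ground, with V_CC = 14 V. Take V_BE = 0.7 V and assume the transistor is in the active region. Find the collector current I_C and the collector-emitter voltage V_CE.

Thevenize the base divider: V_Th = V_CC·R_2/(R_1+R_2) = 14×5.6/73.6 = 1.07 V, R_Th = R_1‖R_2 = 5.17 kΩ.
Base-emitter loop: V_Th = I_B·R_Th + V_BE + (β+1)I_B·R_E, so I_B = (1.07 − 0.7) / (5.17 + 151×1.2) = 0.00196 mA.
I_C = β·I_B = 150×0.00196 = 0.294 mA, and I_E = (β+1)I_B = 0.296 mA.
V_CE = V_CC − I_C·R_C − I_E·R_E = 14 − 0.294×4.7 − 0.296×1.2 = 12.3 V.
V_CE = 12.3 V > 0.2 V confirms active-region operation.

I_C ≈ 0.29 mA, V_CE ≈ 12 V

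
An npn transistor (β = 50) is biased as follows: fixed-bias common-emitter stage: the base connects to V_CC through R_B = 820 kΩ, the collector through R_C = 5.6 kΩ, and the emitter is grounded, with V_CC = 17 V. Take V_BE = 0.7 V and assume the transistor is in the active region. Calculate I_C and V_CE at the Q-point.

I_C ≈ 0.99 mA, V_CE ≈ 11 V

Base loop: V_CC = I_B·R_B + V_BE, so I_B = (17 − 0.7)/820 kΩ = 0.0199 mA.
In the active region I_C = β·I_B = 50 × 0.0199 = 0.994 mA.
Collector loop: V_CE = V_CC − I_C·R_C = 17 − 0.994×5.6 = 11.4 V.
Since V_CE = 11.4 V > V_CE(sat) ≈ 0.2 V, the transistor is in the active region as assumed.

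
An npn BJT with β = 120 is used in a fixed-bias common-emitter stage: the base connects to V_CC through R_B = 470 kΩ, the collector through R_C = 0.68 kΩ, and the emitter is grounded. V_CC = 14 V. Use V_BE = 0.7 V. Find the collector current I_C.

Base loop: V_CC = I_B·R_B + V_BE, so I_B = (14 − 0.7)/470 kΩ = 0.0283 mA.
In the active region I_C = β·I_B = 120 × 0.0283 = 3.4 mA.
Collector loop: V_CE = V_CC − I_C·R_C = 14 − 3.4×0.68 = 11.7 V.
Since V_CE = 11.7 V > V_CE(sat) ≈ 0.2 V, the transistor is in the active region as assumed.

I_C ≈ 3.4 mA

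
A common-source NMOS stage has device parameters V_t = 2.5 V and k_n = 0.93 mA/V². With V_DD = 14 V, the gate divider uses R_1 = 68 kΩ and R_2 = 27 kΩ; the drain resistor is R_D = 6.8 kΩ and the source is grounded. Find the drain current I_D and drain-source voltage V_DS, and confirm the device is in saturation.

I_D ≈ 1 mA, V_DS ≈ 7.1 V

V_G = V_DD·R_2/(R_1+R_2) = 14×27/95 = 3.98 V. With the source grounded, V_GS = V_G = 3.98 V.
Assume saturation: I_D = (k_n/2)(V_GS − V_t)² = (0.93/2)×(3.98 − 2.5)² = 0.465×1.48² = 1.02 mA.
V_DS = V_DD − I_D·R_D = 14 − 1.02×6.8 = 7.08 V.
Saturation requires V_DS ≥ V_GS − V_t = 1.48 V; 7.08 ≥ 1.48 ✓.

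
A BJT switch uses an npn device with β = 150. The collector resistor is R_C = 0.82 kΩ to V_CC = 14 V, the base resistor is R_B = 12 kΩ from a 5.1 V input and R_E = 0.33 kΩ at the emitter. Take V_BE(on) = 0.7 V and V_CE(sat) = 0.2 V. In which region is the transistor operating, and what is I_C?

Assume active. Base-emitter loop: I_B = (V_BB − V_BE)/(R_B + (β+1)R_E) = (5.1 − 0.7)/(12 + 151×0.33) = 0.0712 mA.
I_C = β·I_B = 150×0.0712 = 10.7 mA.
V_CE = V_CC − I_C·R_C − I_E·R_E = 14 − 10.7×0.82 − 10.7×0.33 = 1.7 V > V_CE(sat), so the active-region assumption holds.

active; I_C ≈ 11 mA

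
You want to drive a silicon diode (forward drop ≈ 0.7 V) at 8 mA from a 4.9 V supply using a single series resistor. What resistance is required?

The resistor drops V_S − V_D = 4.9 − 0.7 = 4.2 V at 8 mA.
R = 4.2 V / 8 mA = 0.525 kΩ.

R ≈ 0.53 kΩ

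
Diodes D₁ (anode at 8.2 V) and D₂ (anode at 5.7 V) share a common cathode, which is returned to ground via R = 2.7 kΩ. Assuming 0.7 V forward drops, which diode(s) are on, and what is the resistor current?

Assume both conduct. Then node N would need to be at both 8.2−0.7 = 7.5 V and 5.7−0.7 = 5 V, which is impossible.
Assume only D₁ conducts: V_N = 8.2 − 0.7 = 7.5 V, so I_R = 7.5/2.7 = 2.78 mA.
Check D₂: its anode-to-cathode voltage is 5.7 − 7.5 = -1.8 V < 0.7 V, so it is off. The assumption is consistent.

Only D₁ conducts; I_R ≈ 2.8 mA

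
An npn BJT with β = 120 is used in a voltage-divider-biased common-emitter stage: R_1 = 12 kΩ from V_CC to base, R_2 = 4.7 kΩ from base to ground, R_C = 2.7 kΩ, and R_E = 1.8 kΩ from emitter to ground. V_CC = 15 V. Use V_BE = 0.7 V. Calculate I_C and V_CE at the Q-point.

Thevenize the base divider: V_Th = V_CC·R_2/(R_1+R_2) = 15×4.7/16.7 = 4.22 V, R_Th = R_1‖R_2 = 3.38 kΩ.
Base-emitter loop: V_Th = I_B·R_Th + V_BE + (β+1)I_B·R_E, so I_B = (4.22 − 0.7) / (3.38 + 121×1.8) = 0.0159 mA.
I_C = β·I_B = 120×0.0159 = 1.91 mA, and I_E = (β+1)I_B = 1.93 mA.
V_CE = V_CC − I_C·R_C − I_E·R_E = 15 − 1.91×2.7 − 1.93×1.8 = 6.37 V.
V_CE = 6.37 V > 0.2 V confirms active-region operation.

I_C ≈ 1.9 mA, V_CE ≈ 6.4 V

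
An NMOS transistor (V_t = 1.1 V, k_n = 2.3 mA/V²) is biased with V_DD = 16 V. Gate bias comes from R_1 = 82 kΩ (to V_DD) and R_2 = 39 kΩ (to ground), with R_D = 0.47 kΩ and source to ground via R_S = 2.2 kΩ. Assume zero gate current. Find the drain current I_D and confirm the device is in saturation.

V_G = V_DD·R_2/(R_1+R_2) = 16×39/121 = 5.16 V.
Assume saturation: I_D = (k_n/2)(V_GS − V_t)² with V_GS = V_G − I_D·R_S = 5.16 − 2.2·I_D.
Substituting gives 5.57·I_D² − 21.5·I_D + 18.9 = 0, with roots I_D = 1.35 or 2.52 mA.
The root I_D = 2.52 mA gives V_GS = -0.379 V ≤ V_t, so take I_D = 1.35 mA.
Then V_GS = 2.18 V and V_DS = V_DD − I_D(R_D+R_S) = 16 − 1.35×2.67 = 12.4 V.
Saturation requires V_DS ≥ V_GS − V_t = 1.08 V; 12.4 ≥ 1.08 ✓.

I_D ≈ 1.4 mA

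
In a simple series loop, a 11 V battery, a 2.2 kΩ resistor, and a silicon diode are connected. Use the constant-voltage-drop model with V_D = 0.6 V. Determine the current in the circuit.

I ≈ 4.7 mA

KVL around the loop: 11 = V_D + I·R = 0.6 + I × 2.2 kΩ.
So I = (11 − 0.6) / 2.2 kΩ = 10.4 / 2.2 = 4.73 mA.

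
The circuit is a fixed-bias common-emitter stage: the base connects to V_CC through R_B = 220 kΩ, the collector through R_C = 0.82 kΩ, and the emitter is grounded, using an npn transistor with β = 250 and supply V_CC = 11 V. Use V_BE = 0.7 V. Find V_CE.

Base loop: V_CC = I_B·R_B + V_BE, so I_B = (11 − 0.7)/220 kΩ = 0.0468 mA.
In the active region I_C = β·I_B = 250 × 0.0468 = 11.7 mA.
Collector loop: V_CE = V_CC − I_C·R_C = 11 − 11.7×0.82 = 1.4 V.
Since V_CE = 1.4 V > V_CE(sat) ≈ 0.2 V, the transistor is in the active region as assumed.

V_CE ≈ 1.4 V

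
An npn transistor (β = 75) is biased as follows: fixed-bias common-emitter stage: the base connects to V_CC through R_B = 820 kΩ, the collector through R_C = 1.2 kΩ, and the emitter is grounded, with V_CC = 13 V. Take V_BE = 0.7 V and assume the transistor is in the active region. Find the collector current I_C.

I_C ≈ 1.1 mA

Base loop: V_CC = I_B·R_B + V_BE, so I_B = (13 − 0.7)/820 kΩ = 0.015 mA.
In the active region I_C = β·I_B = 75 × 0.015 = 1.12 mA.
Collector loop: V_CE = V_CC − I_C·R_C = 13 − 1.12×1.2 = 11.7 V.
Since V_CE = 11.7 V > V_CE(sat) ≈ 0.2 V, the transistor is in the active region as assumed.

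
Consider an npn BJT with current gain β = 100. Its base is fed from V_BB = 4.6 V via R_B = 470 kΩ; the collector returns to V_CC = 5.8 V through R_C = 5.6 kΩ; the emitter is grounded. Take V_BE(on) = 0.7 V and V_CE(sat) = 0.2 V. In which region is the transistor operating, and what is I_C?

active; I_C ≈ 0.83 mA

Assume active. Base-emitter loop: I_B = (V_BB − V_BE)/R_B = (4.6 − 0.7)/470 = 0.0083 mA.
I_C = β·I_B = 100×0.0083 = 0.83 mA.
V_CE = V_CC − I_C·R_C = 5.8 − 0.83×5.6 = 1.15 V > V_CE(sat), so the active-region assumption holds.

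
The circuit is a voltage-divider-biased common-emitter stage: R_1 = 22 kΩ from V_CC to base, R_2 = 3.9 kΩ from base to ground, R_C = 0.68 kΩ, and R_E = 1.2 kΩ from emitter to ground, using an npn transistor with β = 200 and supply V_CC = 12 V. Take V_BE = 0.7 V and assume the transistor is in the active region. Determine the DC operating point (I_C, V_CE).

Thevenize the base divider: V_Th = V_CC·R_2/(R_1+R_2) = 12×3.9/25.9 = 1.81 V, R_Th = R_1‖R_2 = 3.31 kΩ.
Base-emitter loop: V_Th = I_B·R_Th + V_BE + (β+1)I_B·R_E, so I_B = (1.81 − 0.7) / (3.31 + 201×1.2) = 0.00453 mA.
I_C = β·I_B = 200×0.00453 = 0.905 mA, and I_E = (β+1)I_B = 0.91 mA.
V_CE = V_CC − I_C·R_C − I_E·R_E = 12 − 0.905×0.68 − 0.91×1.2 = 10.3 V.
V_CE = 10.3 V > 0.2 V confirms active-region operation.

I_C ≈ 0.91 mA, V_CE ≈ 10 V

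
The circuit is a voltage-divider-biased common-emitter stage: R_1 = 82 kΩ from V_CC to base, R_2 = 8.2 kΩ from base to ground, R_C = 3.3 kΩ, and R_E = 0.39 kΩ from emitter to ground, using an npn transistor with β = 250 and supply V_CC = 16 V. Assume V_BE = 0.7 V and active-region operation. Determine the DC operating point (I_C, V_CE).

Thevenize the base divider: V_Th = V_CC·R_2/(R_1+R_2) = 16×8.2/90.2 = 1.45 V, R_Th = R_1‖R_2 = 7.45 kΩ.
Base-emitter loop: V_Th = I_B·R_Th + V_BE + (β+1)I_B·R_E, so I_B = (1.45 − 0.7) / (7.45 + 251×0.39) = 0.00716 mA.
I_C = β·I_B = 250×0.00716 = 1.79 mA, and I_E = (β+1)I_B = 1.8 mA.
V_CE = V_CC − I_C·R_C − I_E·R_E = 16 − 1.79×3.3 − 1.8×0.39 = 9.39 V.
V_CE = 9.39 V > 0.2 V confirms active-region operation.

I_C ≈ 1.8 mA, V_CE ≈ 9.4 V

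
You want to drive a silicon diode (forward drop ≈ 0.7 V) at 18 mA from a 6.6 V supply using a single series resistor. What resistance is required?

R ≈ 0.33 kΩ

The resistor drops V_S − V_D = 6.6 − 0.7 = 5.9 V at 18 mA.
R = 5.9 V / 18 mA = 0.328 kΩ.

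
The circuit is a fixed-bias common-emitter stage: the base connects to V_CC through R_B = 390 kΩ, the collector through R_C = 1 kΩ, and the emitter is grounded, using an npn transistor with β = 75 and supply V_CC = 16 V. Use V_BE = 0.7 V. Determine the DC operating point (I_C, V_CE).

I_C ≈ 2.9 mA, V_CE ≈ 13 V

Base loop: V_CC = I_B·R_B + V_BE, so I_B = (16 − 0.7)/390 kΩ = 0.0392 mA.
In the active region I_C = β·I_B = 75 × 0.0392 = 2.94 mA.
Collector loop: V_CE = V_CC − I_C·R_C = 16 − 2.94×1 = 13.1 V.
Since V_CE = 13.1 V > V_CE(sat) ≈ 0.2 V, the transistor is in the active region as assumed.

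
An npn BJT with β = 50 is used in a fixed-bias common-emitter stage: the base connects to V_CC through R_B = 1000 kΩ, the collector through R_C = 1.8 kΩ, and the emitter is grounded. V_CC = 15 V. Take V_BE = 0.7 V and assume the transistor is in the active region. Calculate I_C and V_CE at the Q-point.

I_C ≈ 0.71 mA, V_CE ≈ 14 V

Base loop: V_CC = I_B·R_B + V_BE, so I_B = (15 − 0.7)/1000 kΩ = 0.0143 mA.
In the active region I_C = β·I_B = 50 × 0.0143 = 0.715 mA.
Collector loop: V_CE = V_CC − I_C·R_C = 15 − 0.715×1.8 = 13.7 V.
Since V_CE = 13.7 V > V_CE(sat) ≈ 0.2 V, the transistor is in the active region as assumed.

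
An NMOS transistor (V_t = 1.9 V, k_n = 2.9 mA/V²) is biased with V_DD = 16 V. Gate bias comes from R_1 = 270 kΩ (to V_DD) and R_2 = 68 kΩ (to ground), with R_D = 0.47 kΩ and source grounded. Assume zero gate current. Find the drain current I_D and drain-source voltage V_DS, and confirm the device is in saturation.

V_G = V_DD·R_2/(R_1+R_2) = 16×68/338 = 3.22 V. With the source grounded, V_GS = V_G = 3.22 V.
Assume saturation: I_D = (k_n/2)(V_GS − V_t)² = (2.9/2)×(3.22 − 1.9)² = 1.45×1.32² = 2.52 mA.
V_DS = V_DD − I_D·R_D = 16 − 2.52×0.47 = 14.8 V.
Saturation requires V_DS ≥ V_GS − V_t = 1.32 V; 14.8 ≥ 1.32 ✓.

I_D ≈ 2.5 mA, V_DS ≈ 15 V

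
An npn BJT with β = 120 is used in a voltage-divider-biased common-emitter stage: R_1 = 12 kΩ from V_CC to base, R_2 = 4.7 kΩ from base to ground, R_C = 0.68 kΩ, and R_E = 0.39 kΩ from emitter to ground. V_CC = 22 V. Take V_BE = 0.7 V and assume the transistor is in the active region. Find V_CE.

V_CE ≈ 8 V

Thevenize the base divider: V_Th = V_CC·R_2/(R_1+R_2) = 22×4.7/16.7 = 6.19 V, R_Th = R_1‖R_2 = 3.38 kΩ.
Base-emitter loop: V_Th = I_B·R_Th + V_BE + (β+1)I_B·R_E, so I_B = (6.19 − 0.7) / (3.38 + 121×0.39) = 0.109 mA.
I_C = β·I_B = 120×0.109 = 13 mA, and I_E = (β+1)I_B = 13.1 mA.
V_CE = V_CC − I_C·R_C − I_E·R_E = 22 − 13×0.68 − 13.1×0.39 = 8.01 V.
V_CE = 8.01 V > 0.2 V confirms active-region operation.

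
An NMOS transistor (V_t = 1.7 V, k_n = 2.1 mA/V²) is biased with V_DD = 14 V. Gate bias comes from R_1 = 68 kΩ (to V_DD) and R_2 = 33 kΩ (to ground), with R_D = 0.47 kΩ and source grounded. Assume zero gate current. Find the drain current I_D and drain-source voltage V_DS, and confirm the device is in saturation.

V_G = V_DD·R_2/(R_1+R_2) = 14×33/101 = 4.57 V. With the source grounded, V_GS = V_G = 4.57 V.
Assume saturation: I_D = (k_n/2)(V_GS − V_t)² = (2.1/2)×(4.57 − 1.7)² = 1.05×2.87² = 8.67 mA.
V_DS = V_DD − I_D·R_D = 14 − 8.67×0.47 = 9.92 V.
Saturation requires V_DS ≥ V_GS − V_t = 2.87 V; 9.92 ≥ 2.87 ✓.

I_D ≈ 8.7 mA, V_DS ≈ 9.9 V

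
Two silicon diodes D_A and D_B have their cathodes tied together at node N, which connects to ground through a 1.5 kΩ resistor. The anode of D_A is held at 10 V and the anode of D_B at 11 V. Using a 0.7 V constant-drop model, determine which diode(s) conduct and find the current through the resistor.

Only D_B conducts; I_R ≈ 6.9 mA

Assume both conduct. Then node N would need to be at both 10−0.7 = 9.3 V and 11−0.7 = 10.3 V, which is impossible.
Assume only D_B conducts: V_N = 11 − 0.7 = 10.3 V, so I_R = 10.3/1.5 = 6.87 mA.
Check D_A: its anode-to-cathode voltage is 10 − 10.3 = -0.3 V < 0.7 V, so it is off. The assumption is consistent.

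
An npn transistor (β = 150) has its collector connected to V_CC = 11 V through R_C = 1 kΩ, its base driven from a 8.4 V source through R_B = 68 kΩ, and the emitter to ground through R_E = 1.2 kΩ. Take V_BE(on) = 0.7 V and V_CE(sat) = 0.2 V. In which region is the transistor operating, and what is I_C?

Assume active. Base-emitter loop: I_B = (V_BB − V_BE)/(R_B + (β+1)R_E) = (8.4 − 0.7)/(68 + 151×1.2) = 0.0309 mA.
I_C = β·I_B = 150×0.0309 = 4.63 mA.
V_CE = V_CC − I_C·R_C − I_E·R_E = 11 − 4.63×1 − 4.67×1.2 = 0.766 V > V_CE(sat), so the active-region assumption holds.

active; I_C ≈ 4.6 mA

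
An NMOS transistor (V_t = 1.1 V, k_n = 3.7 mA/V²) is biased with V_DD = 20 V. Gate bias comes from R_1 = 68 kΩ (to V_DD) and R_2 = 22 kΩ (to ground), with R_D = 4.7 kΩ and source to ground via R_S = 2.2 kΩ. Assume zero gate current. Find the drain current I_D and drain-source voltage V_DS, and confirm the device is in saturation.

V_G = V_DD·R_2/(R_1+R_2) = 20×22/90 = 4.89 V.
Assume saturation: I_D = (k_n/2)(V_GS − V_t)² with V_GS = V_G − I_D·R_S = 4.89 − 2.2·I_D.
Substituting gives 8.95·I_D² − 31.8·I_D + 26.6 = 0, with roots I_D = 1.34 or 2.22 mA.
The root I_D = 2.22 mA gives V_GS = 0.00451 V ≤ V_t, so take I_D = 1.34 mA.
Then V_GS = 1.95 V and V_DS = V_DD − I_D(R_D+R_S) = 20 − 1.34×6.9 = 10.8 V.
Saturation requires V_DS ≥ V_GS − V_t = 0.85 V; 10.8 ≥ 0.85 ✓.

I_D ≈ 1.3 mA, V_DS ≈ 11 V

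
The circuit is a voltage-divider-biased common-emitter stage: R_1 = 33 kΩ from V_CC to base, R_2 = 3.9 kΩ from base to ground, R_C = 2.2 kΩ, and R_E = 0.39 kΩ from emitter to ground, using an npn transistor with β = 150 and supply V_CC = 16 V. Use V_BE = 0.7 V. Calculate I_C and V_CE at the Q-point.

Thevenize the base divider: V_Th = V_CC·R_2/(R_1+R_2) = 16×3.9/36.9 = 1.69 V, R_Th = R_1‖R_2 = 3.49 kΩ.
Base-emitter loop: V_Th = I_B·R_Th + V_BE + (β+1)I_B·R_E, so I_B = (1.69 − 0.7) / (3.49 + 151×0.39) = 0.0159 mA.
I_C = β·I_B = 150×0.0159 = 2.38 mA, and I_E = (β+1)I_B = 2.4 mA.
V_CE = V_CC − I_C·R_C − I_E·R_E = 16 − 2.38×2.2 − 2.4×0.39 = 9.82 V.
V_CE = 9.82 V > 0.2 V confirms active-region operation.

I_C ≈ 2.4 mA, V_CE ≈ 9.8 V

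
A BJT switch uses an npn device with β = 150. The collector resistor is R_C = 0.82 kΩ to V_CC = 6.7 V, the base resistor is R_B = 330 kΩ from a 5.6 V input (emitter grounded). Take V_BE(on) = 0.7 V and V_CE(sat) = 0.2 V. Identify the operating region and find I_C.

active; I_C ≈ 2.2 mA

Assume active. Base-emitter loop: I_B = (V_BB − V_BE)/R_B = (5.6 − 0.7)/330 = 0.0148 mA.
I_C = β·I_B = 150×0.0148 = 2.23 mA.
V_CE = V_CC − I_C·R_C = 6.7 − 2.23×0.82 = 4.87 V > V_CE(sat), so the active-region assumption holds.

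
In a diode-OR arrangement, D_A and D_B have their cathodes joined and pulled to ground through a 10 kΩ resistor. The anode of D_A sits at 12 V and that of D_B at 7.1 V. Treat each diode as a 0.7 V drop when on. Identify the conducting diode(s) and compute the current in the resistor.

Assume both conduct. Then node N would need to be at both 12−0.7 = 11.3 V and 7.1−0.7 = 6.4 V, which is impossible.
Assume only D_A conducts: V_N = 12 − 0.7 = 11.3 V, so I_R = 11.3/10 = 1.13 mA.
Check D_B: its anode-to-cathode voltage is 7.1 − 11.3 = -4.2 V < 0.7 V, so it is off. The assumption is consistent.

Only D_A conducts; I_R ≈ 1.1 mA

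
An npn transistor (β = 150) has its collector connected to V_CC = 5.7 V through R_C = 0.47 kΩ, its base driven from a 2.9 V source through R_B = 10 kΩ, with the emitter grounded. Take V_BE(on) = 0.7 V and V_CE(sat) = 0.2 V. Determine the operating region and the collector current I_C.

Assume active: I_B = (2.9 − 0.7)/10 = 0.22 mA, giving I_C = β·I_B = 33 mA.
But then V_CE = 5.7 − 33×0.47 = -9.81 V < V_CE(sat) = 0.2 V — impossible in the active region.
So the transistor is saturated. With V_CE = 0.2 V, I_C = (V_CC − 0.2)/R_C = 5.5/0.47 = 11.7 mA.
Check: β·I_B = 33 mA > I_C = 11.7 mA, confirming saturation.

saturation; I_C ≈ 12 mA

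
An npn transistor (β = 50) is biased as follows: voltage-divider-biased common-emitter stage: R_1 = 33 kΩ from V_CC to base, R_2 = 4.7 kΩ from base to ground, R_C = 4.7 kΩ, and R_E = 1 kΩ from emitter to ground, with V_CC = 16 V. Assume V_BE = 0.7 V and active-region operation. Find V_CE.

V_CE ≈ 9.3 V

Thevenize the base divider: V_Th = V_CC·R_2/(R_1+R_2) = 16×4.7/37.7 = 1.99 V, R_Th = R_1‖R_2 = 4.11 kΩ.
Base-emitter loop: V_Th = I_B·R_Th + V_BE + (β+1)I_B·R_E, so I_B = (1.99 − 0.7) / (4.11 + 51×1) = 0.0235 mA.
I_C = β·I_B = 50×0.0235 = 1.17 mA, and I_E = (β+1)I_B = 1.2 mA.
V_CE = V_CC − I_C·R_C − I_E·R_E = 16 − 1.17×4.7 − 1.2×1 = 9.28 V.
V_CE = 9.28 V > 0.2 V confirms active-region operation.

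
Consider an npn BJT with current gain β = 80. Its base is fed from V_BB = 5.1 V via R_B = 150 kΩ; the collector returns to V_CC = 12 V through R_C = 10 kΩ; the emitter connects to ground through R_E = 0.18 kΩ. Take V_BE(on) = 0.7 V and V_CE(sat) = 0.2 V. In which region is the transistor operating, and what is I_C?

Assume active: I_B = (5.1 − 0.7)/(150 + 81×0.18) = 0.0267 mA, I_C = β·I_B = 2.14 mA.
Then V_CE = 12 − 2.14×10 − 2.17×0.18 = -9.78 V < 0.2 V — the active assumption fails.
Re-solve with V_CE = 0.2 V. KCL at the emitter: V_E/R_E = (V_BB−0.7−V_E)/R_B + (V_CC−0.2−V_E)/R_C, giving V_E = 0.214 V.
I_C = (V_CC − 0.2 − V_E)/R_C = (11.8 − 0.214)/10 = 1.16 mA.
Check: I_B = (4.4 − 0.214)/150 = 0.0279 mA, and β·I_B = 2.23 mA > I_C, confirming saturation.

saturation; I_C ≈ 1.2 mA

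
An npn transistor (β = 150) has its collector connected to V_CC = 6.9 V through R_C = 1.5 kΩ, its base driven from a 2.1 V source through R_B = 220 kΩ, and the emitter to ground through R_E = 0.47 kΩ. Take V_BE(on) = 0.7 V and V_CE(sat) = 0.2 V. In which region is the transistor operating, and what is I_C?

Assume active. Base-emitter loop: I_B = (V_BB − V_BE)/(R_B + (β+1)R_E) = (2.1 − 0.7)/(220 + 151×0.47) = 0.00481 mA.
I_C = β·I_B = 150×0.00481 = 0.722 mA.
V_CE = V_CC − I_C·R_C − I_E·R_E = 6.9 − 0.722×1.5 − 0.727×0.47 = 5.48 V > V_CE(sat), so the active-region assumption holds.

active; I_C ≈ 0.72 mA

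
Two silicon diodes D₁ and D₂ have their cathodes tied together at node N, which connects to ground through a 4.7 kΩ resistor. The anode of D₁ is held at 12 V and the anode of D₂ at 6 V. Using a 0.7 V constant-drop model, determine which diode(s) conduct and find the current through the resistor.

Assume both conduct. Then node N would need to be at both 12−0.7 = 11.3 V and 6−0.7 = 5.3 V, which is impossible.
Assume only D₁ conducts: V_N = 12 − 0.7 = 11.3 V, so I_R = 11.3/4.7 = 2.4 mA.
Check D₂: its anode-to-cathode voltage is 6 − 11.3 = -5.3 V < 0.7 V, so it is off. The assumption is consistent.

Only D₁ conducts; I_R ≈ 2.4 mA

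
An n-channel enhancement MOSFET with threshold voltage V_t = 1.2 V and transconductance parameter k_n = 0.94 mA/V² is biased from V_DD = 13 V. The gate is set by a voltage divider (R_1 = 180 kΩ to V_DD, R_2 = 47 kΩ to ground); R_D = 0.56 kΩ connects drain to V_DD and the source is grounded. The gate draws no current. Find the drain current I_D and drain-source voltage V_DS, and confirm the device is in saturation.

V_G = V_DD·R_2/(R_1+R_2) = 13×47/227 = 2.69 V. With the source grounded, V_GS = V_G = 2.69 V.
Assume saturation: I_D = (k_n/2)(V_GS − V_t)² = (0.94/2)×(2.69 − 1.2)² = 0.47×1.49² = 1.05 mA.
V_DS = V_DD − I_D·R_D = 13 − 1.05×0.56 = 12.4 V.
Saturation requires V_DS ≥ V_GS − V_t = 1.49 V; 12.4 ≥ 1.49 ✓.

I_D ≈ 1 mA, V_DS ≈ 12 V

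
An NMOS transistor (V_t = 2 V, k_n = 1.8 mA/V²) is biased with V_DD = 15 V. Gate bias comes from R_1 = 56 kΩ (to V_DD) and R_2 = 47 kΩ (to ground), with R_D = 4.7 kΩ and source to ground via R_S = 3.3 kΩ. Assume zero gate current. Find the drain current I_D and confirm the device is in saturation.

I_D ≈ 1.1 mA

V_G = V_DD·R_2/(R_1+R_2) = 15×47/103 = 6.84 V.
Assume saturation: I_D = (k_n/2)(V_GS − V_t)² with V_GS = V_G − I_D·R_S = 6.84 − 3.3·I_D.
Substituting gives 9.8·I_D² − 29.8·I_D + 21.1 = 0, with roots I_D = 1.13 or 1.91 mA.
The root I_D = 1.91 mA gives V_GS = 0.543 V ≤ V_t, so take I_D = 1.13 mA.
Then V_GS = 3.12 V and V_DS = V_DD − I_D(R_D+R_S) = 15 − 1.13×8 = 5.97 V.
Saturation requires V_DS ≥ V_GS − V_t = 1.12 V; 5.97 ≥ 1.12 ✓.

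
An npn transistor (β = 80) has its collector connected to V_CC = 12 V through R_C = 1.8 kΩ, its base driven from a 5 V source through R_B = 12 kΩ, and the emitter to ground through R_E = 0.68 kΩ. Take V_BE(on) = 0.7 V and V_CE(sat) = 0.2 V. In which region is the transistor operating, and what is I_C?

Assume active: I_B = (5 − 0.7)/(12 + 81×0.68) = 0.0641 mA, I_C = β·I_B = 5.13 mA.
Then V_CE = 12 − 5.13×1.8 − 5.19×0.68 = -0.762 V < 0.2 V — the active assumption fails.
Re-solve with V_CE = 0.2 V. KCL at the emitter: V_E/R_E = (V_BB−0.7−V_E)/R_B + (V_CC−0.2−V_E)/R_C, giving V_E = 3.28 V.
I_C = (V_CC − 0.2 − V_E)/R_C = (11.8 − 3.28)/1.8 = 4.73 mA.
Check: I_B = (4.3 − 3.28)/12 = 0.0852 mA, and β·I_B = 6.82 mA > I_C, confirming saturation.

saturation; I_C ≈ 4.7 mA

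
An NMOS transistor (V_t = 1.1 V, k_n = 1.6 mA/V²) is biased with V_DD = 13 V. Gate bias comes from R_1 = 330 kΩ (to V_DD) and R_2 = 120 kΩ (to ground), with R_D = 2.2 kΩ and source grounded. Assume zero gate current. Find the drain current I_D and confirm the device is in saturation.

I_D ≈ 4.5 mA

V_G = V_DD·R_2/(R_1+R_2) = 13×120/450 = 3.47 V. With the source grounded, V_GS = V_G = 3.47 V.
Assume saturation: I_D = (k_n/2)(V_GS − V_t)² = (1.6/2)×(3.47 − 1.1)² = 0.8×2.37² = 4.48 mA.
V_DS = V_DD − I_D·R_D = 13 − 4.48×2.2 = 3.14 V.
Saturation requires V_DS ≥ V_GS − V_t = 2.37 V; 3.14 ≥ 2.37 ✓.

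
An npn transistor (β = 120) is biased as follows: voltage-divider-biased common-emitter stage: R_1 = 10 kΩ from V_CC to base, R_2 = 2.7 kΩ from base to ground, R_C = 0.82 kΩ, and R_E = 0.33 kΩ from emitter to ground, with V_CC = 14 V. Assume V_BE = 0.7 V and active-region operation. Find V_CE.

V_CE ≈ 6.5 V

Thevenize the base divider: V_Th = V_CC·R_2/(R_1+R_2) = 14×2.7/12.7 = 2.98 V, R_Th = R_1‖R_2 = 2.13 kΩ.
Base-emitter loop: V_Th = I_B·R_Th + V_BE + (β+1)I_B·R_E, so I_B = (2.98 − 0.7) / (2.13 + 121×0.33) = 0.0541 mA.
I_C = β·I_B = 120×0.0541 = 6.5 mA, and I_E = (β+1)I_B = 6.55 mA.
V_CE = V_CC − I_C·R_C − I_E·R_E = 14 − 6.5×0.82 − 6.55×0.33 = 6.51 V.
V_CE = 6.51 V > 0.2 V confirms active-region operation.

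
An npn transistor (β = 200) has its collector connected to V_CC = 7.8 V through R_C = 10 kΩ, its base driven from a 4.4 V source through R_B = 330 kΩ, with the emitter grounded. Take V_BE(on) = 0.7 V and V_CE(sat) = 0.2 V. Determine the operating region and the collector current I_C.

Assume active: I_B = (4.4 − 0.7)/330 = 0.0112 mA, giving I_C = β·I_B = 2.24 mA.
But then V_CE = 7.8 − 2.24×10 = -14.6 V < V_CE(sat) = 0.2 V — impossible in the active region.
So the transistor is saturated. With V_CE = 0.2 V, I_C = (V_CC − 0.2)/R_C = 7.6/10 = 0.76 mA.
Check: β·I_B = 2.24 mA > I_C = 0.76 mA, confirming saturation.

saturation; I_C ≈ 0.76 mA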